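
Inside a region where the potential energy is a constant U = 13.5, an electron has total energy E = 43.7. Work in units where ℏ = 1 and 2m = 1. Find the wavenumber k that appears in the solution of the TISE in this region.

k = 5.50

With E > U the solution is oscillatory, ψ ∝ e^{±ikx} with k = √(2m(E − U))/ℏ.
k = √(2 × 0.5 × 30.2) = 5.495.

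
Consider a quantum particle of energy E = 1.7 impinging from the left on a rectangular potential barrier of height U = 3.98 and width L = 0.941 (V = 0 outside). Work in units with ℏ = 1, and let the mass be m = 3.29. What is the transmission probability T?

E < U: inside the barrier ψ ∝ e^{±κx} with κ = √(2m(U − E))/ℏ = 3.873.
κL = 3.645, sinh(κL) = 19.12.
Matching ψ, ψ′ at both faces gives T = [1 + U² sinh²(κL) / (4E(U − E))]⁻¹ = 1/374.7 = 0.00267.

T = 0.00267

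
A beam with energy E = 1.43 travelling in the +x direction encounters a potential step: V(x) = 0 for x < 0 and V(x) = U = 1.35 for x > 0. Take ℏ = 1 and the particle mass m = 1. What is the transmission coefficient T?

T = 0.619

On each side the TISE gives plane waves with k = √(2m(E − V))/ℏ: k₁ = √(2·1·1.43) = 1.691, k₂ = √(2·1·0.08) = 0.4000.
Continuity of ψ and ψ′ at the step yields the reflection amplitude r = (k₁ − k₂)/(k₁ + k₂) = 0.6174; thus R = |r|² = 0.3812, T = 0.6188.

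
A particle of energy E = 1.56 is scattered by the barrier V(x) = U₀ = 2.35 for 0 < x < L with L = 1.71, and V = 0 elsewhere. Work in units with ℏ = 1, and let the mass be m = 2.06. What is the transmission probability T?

T = 0.00744

Since E < U₀ the interior solution is evanescent with decay constant κ = √(2m(U₀ − E))/ℏ = 1.804.
κL = 3.085, sinh(κL) = 10.91.
Matching ψ, ψ′ at both faces gives T = [1 + U₀² sinh²(κL) / (4E(U₀ − E))]⁻¹ = 1/134.4 = 0.00744.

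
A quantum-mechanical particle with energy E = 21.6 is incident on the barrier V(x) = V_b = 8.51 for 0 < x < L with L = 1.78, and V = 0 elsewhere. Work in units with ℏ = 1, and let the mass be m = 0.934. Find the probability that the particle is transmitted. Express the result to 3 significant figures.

T = 0.979

E > V_b: inside the barrier k₂ = √(2m(E − V_b))/ℏ = 4.945, k₂L = 8.802.
T = [1 + V_b² sin²(k₂L) / (4E(E − V_b))]⁻¹ = 1/1.022 = 0.979.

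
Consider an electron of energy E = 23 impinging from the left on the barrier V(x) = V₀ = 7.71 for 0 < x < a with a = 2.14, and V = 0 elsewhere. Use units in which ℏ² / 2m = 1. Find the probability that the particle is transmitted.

T = 0.969

Above the barrier the interior wavenumber is k₂ = √(2m(E − V₀))/ℏ = 3.910, giving phase k₂a = 8.368.
Matching at both interfaces gives T⁻¹ = 1 + V₀² sin²(k₂a) / [4E(E − V₀)] = 1.032, hence T = 0.969.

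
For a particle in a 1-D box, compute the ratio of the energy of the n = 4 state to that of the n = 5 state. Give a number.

0.64

E_n = n²π²ℏ²/(2mL²) so the ratio is n₂²/n₁² = 16/25 = 0.64.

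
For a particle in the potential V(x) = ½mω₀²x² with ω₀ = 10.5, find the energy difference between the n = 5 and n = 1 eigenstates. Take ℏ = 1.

ΔE = 42.0

E_n = ℏω₀(n + ½), so ΔE = (5 − 1) ℏω₀ = 4 × 10.5 = 42.00.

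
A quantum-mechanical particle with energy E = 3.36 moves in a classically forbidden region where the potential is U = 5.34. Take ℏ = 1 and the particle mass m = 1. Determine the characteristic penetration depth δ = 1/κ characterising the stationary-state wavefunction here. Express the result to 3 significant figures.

Since E < U the TISE in this region is ψ'' = κ²ψ with κ = √(2m(U − E))/ℏ.
κ = √(2 × 1 × 1.98) = 1.990. The penetration depth is δ = 1/κ = 0.503.

δ = 0.503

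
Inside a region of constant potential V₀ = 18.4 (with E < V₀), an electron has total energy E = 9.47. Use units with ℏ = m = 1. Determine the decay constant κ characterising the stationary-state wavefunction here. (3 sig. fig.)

κ = 4.23

Since E < V₀ the TISE in this region is ψ'' = κ²ψ with κ = √(2m(V₀ − E))/ℏ.
κ = √(2 × 1 × 8.93) = 4.226.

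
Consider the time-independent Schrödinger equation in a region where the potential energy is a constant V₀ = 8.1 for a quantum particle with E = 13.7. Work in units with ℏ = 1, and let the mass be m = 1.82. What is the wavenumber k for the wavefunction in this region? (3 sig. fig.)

k = 4.51

With E > V₀ the solution is oscillatory, ψ ∝ e^{±ikx} with k = √(2m(E − V₀))/ℏ.
k = √(2 × 1.82 × 5.6) = 4.515.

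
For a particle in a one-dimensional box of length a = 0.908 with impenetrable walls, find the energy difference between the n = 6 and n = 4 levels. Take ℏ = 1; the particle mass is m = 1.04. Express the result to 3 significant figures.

ΔE = 115

E_n = n²π²ℏ²/(2ma²), so ΔE = (6² − 4²) π²ℏ²/(2ma²).
ΔE = 20 × π² / (2 × 1.04 × 0.908²) = 115.1.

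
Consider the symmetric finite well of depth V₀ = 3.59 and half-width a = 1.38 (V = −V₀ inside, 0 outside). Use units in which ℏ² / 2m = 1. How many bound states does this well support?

N = 2

Define the well-strength parameter z₀ = (a/ℏ)√(2mV₀) = 1.38 × √(2·0.5·3.59) = 2.615.
A new bound state (alternating even/odd) appears each time z₀ passes a multiple of π/2, so N = ⌊2z₀/π⌋ + 1 = ⌊1.665⌋ + 1 = 2.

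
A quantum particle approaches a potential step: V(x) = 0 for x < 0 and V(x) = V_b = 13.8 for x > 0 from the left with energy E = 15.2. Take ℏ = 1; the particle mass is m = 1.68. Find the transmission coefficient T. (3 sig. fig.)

T = 0.714

On each side the TISE gives plane waves with k = √(2m(E − V))/ℏ: k₁ = √(2·1.68·15.2) = 7.146, k₂ = √(2·1.68·1.4) = 2.169.
Continuity of ψ and ψ′ at the step yields the reflection amplitude r = (k₁ − k₂)/(k₁ + k₂) = 0.5343; thus R = |r|² = 0.2855, T = 0.7145.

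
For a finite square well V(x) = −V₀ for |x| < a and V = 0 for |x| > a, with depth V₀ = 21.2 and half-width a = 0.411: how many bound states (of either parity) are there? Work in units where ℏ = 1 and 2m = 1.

The dimensionless depth is z₀ = a√(2mV₀)/ℏ = 0.411 × √(21.20) = 1.892.
A new bound state (alternating even/odd) appears each time z₀ passes a multiple of π/2, so N = ⌊2z₀/π⌋ + 1 = ⌊1.205⌋ + 1 = 2.

N = 2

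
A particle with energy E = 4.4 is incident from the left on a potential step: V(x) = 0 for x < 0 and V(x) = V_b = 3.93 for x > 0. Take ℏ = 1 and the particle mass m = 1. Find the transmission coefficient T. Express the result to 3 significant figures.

T = 0.743

On each side the TISE gives plane waves with k = √(2m(E − V))/ℏ: k₁ = √(2·1·4.4) = 2.966, k₂ = √(2·1·0.47) = 0.9695.
Matching ψ and ψ′ at x = 0 gives r = (k₁ − k₂)/(k₁ + k₂), so R = r² = 0.2574 and T = 1 − R = 0.7426.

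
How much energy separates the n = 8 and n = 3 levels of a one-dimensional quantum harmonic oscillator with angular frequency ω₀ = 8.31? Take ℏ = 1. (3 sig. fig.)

ΔE = 41.6

E_n = ℏω₀(n + ½), so ΔE = (8 − 3) ℏω₀ = 5 × 8.31 = 41.55.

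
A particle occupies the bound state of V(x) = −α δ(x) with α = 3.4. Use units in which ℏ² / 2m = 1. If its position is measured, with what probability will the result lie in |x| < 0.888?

P = 0.951

The normalised bound state is ψ = √κ e^{−κ|x|} with κ = mα/ℏ² = 1.700.
P(|x| < d) = ∫_{−d}^{d} κ e^{−2κ|x|} dx = 1 − e^{−2κd} = 1 − e^{−3.019} = 0.9512.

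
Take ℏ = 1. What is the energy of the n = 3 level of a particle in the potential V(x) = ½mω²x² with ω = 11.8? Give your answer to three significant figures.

Using E_n = (n + ½)ℏω: E_3 = 3.5 × 11.8 = 41.30.

E = 41.3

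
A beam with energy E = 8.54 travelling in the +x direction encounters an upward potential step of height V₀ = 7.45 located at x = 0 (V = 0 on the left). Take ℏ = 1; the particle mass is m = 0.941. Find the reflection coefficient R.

On each side the TISE gives plane waves with k = √(2m(E − V))/ℏ: k₁ = √(2·0.941·8.54) = 4.009, k₂ = √(2·0.941·1.09) = 1.432.
Continuity of ψ and ψ′ at the step yields the reflection amplitude r = (k₁ − k₂)/(k₁ + k₂) = 0.4736; thus R = |r|² = 0.2243, T = 0.7757.

R = 0.224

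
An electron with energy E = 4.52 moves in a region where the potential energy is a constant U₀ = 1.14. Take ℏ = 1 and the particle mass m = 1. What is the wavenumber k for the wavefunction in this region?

k = 2.60

With E > U₀ the solution is oscillatory, ψ ∝ e^{±ikx} with k = √(2m(E − U₀))/ℏ.
k = √(2 × 1 × 3.38) = 2.600.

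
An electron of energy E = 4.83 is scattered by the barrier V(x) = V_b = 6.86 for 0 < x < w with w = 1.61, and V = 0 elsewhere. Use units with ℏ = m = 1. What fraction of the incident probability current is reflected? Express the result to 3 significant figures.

R = 0.995

E < V_b: inside the barrier ψ ∝ e^{±κx} with κ = √(2m(V_b − E))/ℏ = 2.015.
κw = 3.244, sinh(κw) = 12.80.
The exact tunnelling result is T⁻¹ = 1 + V_b² sinh²(κw) / [4E(V_b − E)] = 197.6, so T = 0.00506.
R = 1 − T = 0.995.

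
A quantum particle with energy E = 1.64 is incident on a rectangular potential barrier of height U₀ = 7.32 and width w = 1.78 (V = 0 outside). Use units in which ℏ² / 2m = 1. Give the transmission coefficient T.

T = 0.000575

Since E < U₀ the interior solution is evanescent with decay constant κ = √(2m(U₀ − E))/ℏ = 2.383.
κw = 4.242, sinh(κw) = 34.77.
Matching ψ, ψ′ at both faces gives T = [1 + U₀² sinh²(κw) / (4E(U₀ − E))]⁻¹ = 1/1740 = 0.000575.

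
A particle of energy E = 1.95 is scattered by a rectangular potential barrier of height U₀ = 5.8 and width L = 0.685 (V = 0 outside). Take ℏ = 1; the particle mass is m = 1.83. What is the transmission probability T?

Since E < U₀ the interior solution is evanescent with decay constant κ = √(2m(U₀ − E))/ℏ = 3.754.
κL = 2.571, sinh(κL) = 6.504.
Matching ψ, ψ′ at both faces gives T = [1 + U₀² sinh²(κL) / (4E(U₀ − E))]⁻¹ = 1/48.38 = 0.0207.

T = 0.0207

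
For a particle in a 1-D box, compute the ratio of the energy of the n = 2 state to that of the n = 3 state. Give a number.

Since E_n ∝ n², the ratio is (2/3)² = 0.444444.

0.444444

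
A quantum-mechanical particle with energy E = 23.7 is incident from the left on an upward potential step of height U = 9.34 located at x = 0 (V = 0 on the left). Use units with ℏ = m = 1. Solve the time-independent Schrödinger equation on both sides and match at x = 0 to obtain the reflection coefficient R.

On each side the TISE gives plane waves with k = √(2m(E − V))/ℏ: k₁ = √(2·1·23.7) = 6.885, k₂ = √(2·1·14.36) = 5.359.
Matching ψ and ψ′ at x = 0 gives r = (k₁ − k₂)/(k₁ + k₂), so R = r² = 0.01553 and T = 1 − R = 0.9845.

R = 0.0155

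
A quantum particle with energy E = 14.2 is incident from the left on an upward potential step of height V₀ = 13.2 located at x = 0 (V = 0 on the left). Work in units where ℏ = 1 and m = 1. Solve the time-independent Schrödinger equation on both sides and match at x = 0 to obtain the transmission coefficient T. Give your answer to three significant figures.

T = 0.663

On each side the TISE gives plane waves with k = √(2m(E − V))/ℏ: k₁ = √(2·1·14.2) = 5.329, k₂ = √(2·1·1) = 1.414.
Matching ψ and ψ′ at x = 0 gives r = (k₁ − k₂)/(k₁ + k₂), so R = r² = 0.3371 and T = 1 − R = 0.6629.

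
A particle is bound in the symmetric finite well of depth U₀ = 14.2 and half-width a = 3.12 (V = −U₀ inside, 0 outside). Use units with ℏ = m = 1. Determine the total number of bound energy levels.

The dimensionless depth is z₀ = a√(2mU₀)/ℏ = 3.12 × √(28.40) = 16.63.
A new bound state (alternating even/odd) appears each time z₀ passes a multiple of π/2, so N = ⌊2z₀/π⌋ + 1 = ⌊10.59⌋ + 1 = 11.

N = 11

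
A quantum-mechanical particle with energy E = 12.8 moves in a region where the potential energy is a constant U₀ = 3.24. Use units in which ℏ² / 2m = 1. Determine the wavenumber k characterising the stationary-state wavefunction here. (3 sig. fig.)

k = 3.09

With E > U₀ the solution is oscillatory, ψ ∝ e^{±ikx} with k = √(2m(E − U₀))/ℏ.
k = √(2 × 0.5 × 9.56) = 3.092.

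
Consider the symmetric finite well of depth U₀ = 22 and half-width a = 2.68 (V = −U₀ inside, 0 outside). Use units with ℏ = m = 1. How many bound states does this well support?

N = 12

The dimensionless depth is z₀ = a√(2mU₀)/ℏ = 2.68 × √(44.00) = 17.78.
A new bound state (alternating even/odd) appears each time z₀ passes a multiple of π/2, so N = ⌊2z₀/π⌋ + 1 = ⌊11.32⌋ + 1 = 12.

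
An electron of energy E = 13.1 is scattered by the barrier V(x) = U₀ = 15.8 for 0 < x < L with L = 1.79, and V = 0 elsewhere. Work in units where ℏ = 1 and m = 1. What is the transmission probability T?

E < U₀: inside the barrier ψ ∝ e^{±κx} with κ = √(2m(U₀ − E))/ℏ = 2.324.
κL = 4.160, sinh(κL) = 32.01.
Matching ψ, ψ′ at both faces gives T = [1 + U₀² sinh²(κL) / (4E(U₀ − E))]⁻¹ = 1/1809 = 0.000553.

T = 0.000553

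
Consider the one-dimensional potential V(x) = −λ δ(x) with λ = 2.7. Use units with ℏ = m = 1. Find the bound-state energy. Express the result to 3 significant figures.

For x ≠ 0 the bound state is ψ ∝ e^{−κ|x|}; integrating the TISE across the delta gives the cusp condition 2κ = 2mλ/ℏ², so κ = 2.700.
Then E = −ℏ²κ²/(2m) = −mλ²/(2ℏ²) = -3.645.

E = -3.65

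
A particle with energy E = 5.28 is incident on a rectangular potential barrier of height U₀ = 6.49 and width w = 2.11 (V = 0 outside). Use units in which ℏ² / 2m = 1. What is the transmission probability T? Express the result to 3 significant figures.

Since E < U₀ the interior solution is evanescent with decay constant κ = √(2m(U₀ − E))/ℏ = 1.100.
κw = 2.321, sinh(κw) = 5.044.
The exact tunnelling result is T⁻¹ = 1 + U₀² sinh²(κw) / [4E(U₀ − E)] = 42.93, so T = 0.0233.

T = 0.0233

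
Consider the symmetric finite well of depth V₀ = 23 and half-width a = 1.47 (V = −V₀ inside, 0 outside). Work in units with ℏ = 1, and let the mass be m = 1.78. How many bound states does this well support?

The dimensionless depth is z₀ = a√(2mV₀)/ℏ = 1.47 × √(81.88) = 13.30.
The even/odd transcendental equations gain one root per π/2 in z₀, giving N = 1 + ⌊2z₀/π⌋ = 1 + ⌊8.468⌋ = 9.

N = 9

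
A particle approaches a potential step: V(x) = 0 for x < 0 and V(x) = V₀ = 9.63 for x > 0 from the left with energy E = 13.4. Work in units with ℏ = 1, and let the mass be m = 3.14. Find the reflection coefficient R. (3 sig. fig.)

On each side the TISE gives plane waves with k = √(2m(E − V))/ℏ: k₁ = √(2·3.14·13.4) = 9.173, k₂ = √(2·3.14·3.77) = 4.866.
Continuity of ψ and ψ′ at the step yields the reflection amplitude r = (k₁ − k₂)/(k₁ + k₂) = 0.3068; thus R = |r|² = 0.09415, T = 0.9059.

R = 0.0941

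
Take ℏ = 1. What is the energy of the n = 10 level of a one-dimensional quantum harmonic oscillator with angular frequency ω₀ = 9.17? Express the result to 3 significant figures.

E = 96.3

Using E_n = (n + ½)ℏω₀: E_10 = 10.5 × 9.17 = 96.29.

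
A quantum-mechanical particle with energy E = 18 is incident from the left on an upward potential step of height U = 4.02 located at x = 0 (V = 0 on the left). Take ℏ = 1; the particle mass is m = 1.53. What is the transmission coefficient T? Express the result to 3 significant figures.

On each side the TISE gives plane waves with k = √(2m(E − V))/ℏ: k₁ = √(2·1.53·18) = 7.422, k₂ = √(2·1.53·13.98) = 6.541.
Matching ψ and ψ′ at x = 0 gives r = (k₁ − k₂)/(k₁ + k₂), so R = r² = 0.003982 and T = 1 − R = 0.9960.

T = 0.996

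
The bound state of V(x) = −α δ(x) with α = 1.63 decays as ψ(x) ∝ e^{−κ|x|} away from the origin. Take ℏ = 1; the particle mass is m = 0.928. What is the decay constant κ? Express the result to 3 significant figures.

Integrating the TISE across x = 0 gives the cusp condition ψ'(0⁺) − ψ'(0⁻) = −(2mα/ℏ²)ψ(0).
With ψ ∝ e^{−κ|x|} this yields −2κ = −2mα/ℏ², so κ = mα/ℏ² = 1.513.

κ = 1.51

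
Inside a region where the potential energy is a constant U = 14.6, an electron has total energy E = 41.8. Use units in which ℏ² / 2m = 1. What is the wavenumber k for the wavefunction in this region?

k = 5.22

With E > U the solution is oscillatory, ψ ∝ e^{±ikx} with k = √(2m(E − U))/ℏ.
k = √(2 × 0.5 × 27.2) = 5.215.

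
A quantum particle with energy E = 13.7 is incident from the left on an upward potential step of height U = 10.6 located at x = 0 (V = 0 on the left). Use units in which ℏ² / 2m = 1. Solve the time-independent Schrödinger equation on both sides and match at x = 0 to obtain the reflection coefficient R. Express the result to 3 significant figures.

The wavenumbers are k₁ = √(2mE)/ℏ = 3.701 on the left and k₂ = √(2m(E − U))/ℏ = 1.761 on the right.
Matching ψ and ψ′ at x = 0 gives r = (k₁ − k₂)/(k₁ + k₂), so R = r² = 0.1262 and T = 1 − R = 0.8738.

R = 0.126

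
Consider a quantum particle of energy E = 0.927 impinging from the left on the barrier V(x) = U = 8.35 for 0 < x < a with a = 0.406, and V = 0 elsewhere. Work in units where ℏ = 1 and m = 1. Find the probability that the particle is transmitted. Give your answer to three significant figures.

E < U: inside the barrier ψ ∝ e^{±κx} with κ = √(2m(U − E))/ℏ = 3.853.
κa = 1.564, sinh(κa) = 2.285.
The exact tunnelling result is T⁻¹ = 1 + U² sinh²(κa) / [4E(U − E)] = 14.23, so T = 0.0703.

T = 0.0703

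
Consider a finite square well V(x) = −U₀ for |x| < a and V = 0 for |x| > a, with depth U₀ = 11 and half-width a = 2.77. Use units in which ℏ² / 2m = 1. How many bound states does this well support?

The dimensionless depth is z₀ = a√(2mU₀)/ℏ = 2.77 × √(11.00) = 9.187.
The even/odd transcendental equations gain one root per π/2 in z₀, giving N = 1 + ⌊2z₀/π⌋ = 1 + ⌊5.849⌋ = 6.

N = 6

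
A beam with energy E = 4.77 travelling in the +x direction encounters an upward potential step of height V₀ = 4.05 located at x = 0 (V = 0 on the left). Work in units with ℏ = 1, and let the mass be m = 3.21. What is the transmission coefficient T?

T = 0.806

The wavenumbers are k₁ = √(2mE)/ℏ = 5.534 on the left and k₂ = √(2m(E − V₀))/ℏ = 2.150 on the right.
Continuity of ψ and ψ′ at the step yields the reflection amplitude r = (k₁ − k₂)/(k₁ + k₂) = 0.4404; thus R = |r|² = 0.1939, T = 0.8061.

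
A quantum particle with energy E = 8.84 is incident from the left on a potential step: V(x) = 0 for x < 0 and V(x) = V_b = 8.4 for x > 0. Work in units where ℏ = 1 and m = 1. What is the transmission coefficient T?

The wavenumbers are k₁ = √(2mE)/ℏ = 4.205 on the left and k₂ = √(2m(E − V_b))/ℏ = 0.9381 on the right.
Matching ψ and ψ′ at x = 0 gives r = (k₁ − k₂)/(k₁ + k₂), so R = r² = 0.4035 and T = 1 − R = 0.5965.

T = 0.597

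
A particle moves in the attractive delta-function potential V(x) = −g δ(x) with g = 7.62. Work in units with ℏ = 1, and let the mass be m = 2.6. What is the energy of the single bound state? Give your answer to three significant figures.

For x ≠ 0 the bound state is ψ ∝ e^{−κ|x|}; integrating the TISE across the delta gives the cusp condition 2κ = 2mg/ℏ², so κ = 19.81.
Then E = −ℏ²κ²/(2m) = −mg²/(2ℏ²) = -75.48.

E = -75.5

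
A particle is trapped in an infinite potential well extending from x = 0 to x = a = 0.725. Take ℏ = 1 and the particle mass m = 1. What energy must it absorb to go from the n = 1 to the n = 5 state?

ΔE = 225

E_n = n²π²ℏ²/(2ma²), so ΔE = (5² − 1²) π²ℏ²/(2ma²).
ΔE = 24 × π² / (2 × 1 × 0.725²) = 225.3.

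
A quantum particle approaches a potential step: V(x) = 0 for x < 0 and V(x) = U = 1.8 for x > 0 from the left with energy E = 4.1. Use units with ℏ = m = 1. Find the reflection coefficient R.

R = 0.0206

On each side the TISE gives plane waves with k = √(2m(E − V))/ℏ: k₁ = √(2·1·4.1) = 2.864, k₂ = √(2·1·2.3) = 2.145.
Continuity of ψ and ψ′ at the step yields the reflection amplitude r = (k₁ − k₂)/(k₁ + k₂) = 0.1435; thus R = |r|² = 0.02060, T = 0.9794.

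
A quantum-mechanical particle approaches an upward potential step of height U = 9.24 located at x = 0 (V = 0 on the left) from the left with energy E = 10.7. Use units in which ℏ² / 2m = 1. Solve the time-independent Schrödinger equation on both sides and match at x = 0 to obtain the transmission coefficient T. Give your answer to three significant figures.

T = 0.788

The wavenumbers are k₁ = √(2mE)/ℏ = 3.271 on the left and k₂ = √(2m(E − U))/ℏ = 1.208 on the right.
Matching ψ and ψ′ at x = 0 gives r = (k₁ − k₂)/(k₁ + k₂), so R = r² = 0.2121 and T = 1 − R = 0.7879.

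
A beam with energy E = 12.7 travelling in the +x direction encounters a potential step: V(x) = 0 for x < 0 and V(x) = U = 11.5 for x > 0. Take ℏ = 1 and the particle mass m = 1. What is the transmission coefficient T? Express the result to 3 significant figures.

On each side the TISE gives plane waves with k = √(2m(E − V))/ℏ: k₁ = √(2·1·12.7) = 5.040, k₂ = √(2·1·1.2) = 1.549.
Continuity of ψ and ψ′ at the step yields the reflection amplitude r = (k₁ − k₂)/(k₁ + k₂) = 0.5298; thus R = |r|² = 0.2807, T = 0.7193.

T = 0.719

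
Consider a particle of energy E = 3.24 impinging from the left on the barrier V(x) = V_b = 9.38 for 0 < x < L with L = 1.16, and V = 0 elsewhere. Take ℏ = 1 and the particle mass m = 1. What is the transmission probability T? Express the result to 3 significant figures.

E < V_b: inside the barrier ψ ∝ e^{±κx} with κ = √(2m(V_b − E))/ℏ = 3.504.
κL = 4.065, sinh(κL) = 29.12.
Matching ψ, ψ′ at both faces gives T = [1 + V_b² sinh²(κL) / (4E(V_b − E))]⁻¹ = 1/938.8 = 0.00107.

T = 0.00107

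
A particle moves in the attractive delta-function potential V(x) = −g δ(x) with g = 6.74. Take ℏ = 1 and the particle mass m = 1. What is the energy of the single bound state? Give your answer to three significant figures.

E = -22.7

For x ≠ 0 the bound state is ψ ∝ e^{−κ|x|}; integrating the TISE across the delta gives the cusp condition 2κ = 2mg/ℏ², so κ = 6.740.
Then E = −ℏ²κ²/(2m) = −mg²/(2ℏ²) = -22.71.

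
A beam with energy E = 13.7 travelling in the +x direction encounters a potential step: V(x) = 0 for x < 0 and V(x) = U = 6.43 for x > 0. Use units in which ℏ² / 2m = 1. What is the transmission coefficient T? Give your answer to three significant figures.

The wavenumbers are k₁ = √(2mE)/ℏ = 3.701 on the left and k₂ = √(2m(E − U))/ℏ = 2.696 on the right.
Matching ψ and ψ′ at x = 0 gives r = (k₁ − k₂)/(k₁ + k₂), so R = r² = 0.02468 and T = 1 − R = 0.9753.

T = 0.975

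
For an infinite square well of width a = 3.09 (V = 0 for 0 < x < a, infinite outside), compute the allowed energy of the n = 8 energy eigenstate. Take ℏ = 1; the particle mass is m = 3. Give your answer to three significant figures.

Requiring ψ(0) = ψ(a) = 0 quantises k = nπ/a, hence E_n = ℏ²k²/2m = n²π²ℏ²/(2ma²).
E_8 = 8² × π² / (2 × 3 × 3.09²) = 11.03.

E = 11.0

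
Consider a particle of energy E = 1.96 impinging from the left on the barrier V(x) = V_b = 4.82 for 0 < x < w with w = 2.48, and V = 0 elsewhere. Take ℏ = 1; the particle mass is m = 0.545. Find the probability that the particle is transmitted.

T = 0.000607

Since E < V_b the interior solution is evanescent with decay constant κ = √(2m(V_b − E))/ℏ = 1.766.
κw = 4.379, sinh(κw) = 39.86.
Matching ψ, ψ′ at both faces gives T = [1 + V_b² sinh²(κw) / (4E(V_b − E))]⁻¹ = 1/1647 = 0.000607.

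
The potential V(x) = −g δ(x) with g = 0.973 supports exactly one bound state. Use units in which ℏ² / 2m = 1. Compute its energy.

For x ≠ 0 the bound state is ψ ∝ e^{−κ|x|}; integrating the TISE across the delta gives the cusp condition 2κ = 2mg/ℏ², so κ = 0.4865.
Then E = −ℏ²κ²/(2m) = −mg²/(2ℏ²) = -0.2367.

E = -0.237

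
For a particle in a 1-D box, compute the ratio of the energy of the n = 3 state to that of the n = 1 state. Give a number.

9

E_n = n²π²ℏ²/(2mL²) so the ratio is n₂²/n₁² = 9/1 = 9.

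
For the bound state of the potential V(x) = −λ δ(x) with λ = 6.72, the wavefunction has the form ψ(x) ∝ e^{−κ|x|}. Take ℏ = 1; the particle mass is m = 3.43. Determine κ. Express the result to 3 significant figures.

Integrating the TISE across x = 0 gives the cusp condition ψ'(0⁺) − ψ'(0⁻) = −(2mλ/ℏ²)ψ(0).
With ψ ∝ e^{−κ|x|} this yields −2κ = −2mλ/ℏ², so κ = mλ/ℏ² = 23.05.

κ = 23.0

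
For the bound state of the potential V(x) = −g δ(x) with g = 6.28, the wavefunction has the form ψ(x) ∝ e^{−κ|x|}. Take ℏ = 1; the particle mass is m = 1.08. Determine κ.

Integrate −(ℏ²/2m)ψ'' − gδ(x)ψ = Eψ from −ε to +ε: the ψ'' term gives ψ'(0⁺) − ψ'(0⁻) and the δ term gives −(2mg/ℏ²)ψ(0).
With ψ ∝ e^{−κ|x|} this yields −2κ = −2mg/ℏ², so κ = mg/ℏ² = 6.782.

κ = 6.78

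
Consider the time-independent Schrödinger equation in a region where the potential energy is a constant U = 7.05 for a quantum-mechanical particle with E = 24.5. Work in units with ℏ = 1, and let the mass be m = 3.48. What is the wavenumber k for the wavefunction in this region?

k = 11.0

With E > U the solution is oscillatory, ψ ∝ e^{±ikx} with k = √(2m(E − U))/ℏ.
k = √(2 × 3.48 × 17.45) = 11.02.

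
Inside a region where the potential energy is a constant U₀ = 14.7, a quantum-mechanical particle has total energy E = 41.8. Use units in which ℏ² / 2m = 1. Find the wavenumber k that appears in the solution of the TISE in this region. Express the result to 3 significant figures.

k = 5.21

With E > U₀ the solution is oscillatory, ψ ∝ e^{±ikx} with k = √(2m(E − U₀))/ℏ.
k = √(2 × 0.5 × 27.1) = 5.206.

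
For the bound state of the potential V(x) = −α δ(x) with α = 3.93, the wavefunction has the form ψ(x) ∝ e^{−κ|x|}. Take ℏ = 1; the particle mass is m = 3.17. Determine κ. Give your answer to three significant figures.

Integrate −(ℏ²/2m)ψ'' − αδ(x)ψ = Eψ from −ε to +ε: the ψ'' term gives ψ'(0⁺) − ψ'(0⁻) and the δ term gives −(2mα/ℏ²)ψ(0).
With ψ ∝ e^{−κ|x|} this yields −2κ = −2mα/ℏ², so κ = mα/ℏ² = 12.46.

κ = 12.5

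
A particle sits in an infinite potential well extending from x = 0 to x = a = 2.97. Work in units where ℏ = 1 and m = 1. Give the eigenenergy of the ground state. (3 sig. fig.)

Requiring ψ(0) = ψ(a) = 0 quantises k = nπ/a, hence E_n = ℏ²k²/2m = n²π²ℏ²/(2ma²).
E_1 = 1² × π² / (2 × 1 × 2.97²) = 0.5594.

E = 0.559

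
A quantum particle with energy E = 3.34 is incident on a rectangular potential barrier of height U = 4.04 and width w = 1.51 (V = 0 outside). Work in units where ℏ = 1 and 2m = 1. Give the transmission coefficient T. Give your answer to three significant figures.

T = 0.178

E < U: inside the barrier ψ ∝ e^{±κx} with κ = √(2m(U − E))/ℏ = 0.8367.
κw = 1.263, sinh(κw) = 1.627.
The exact tunnelling result is T⁻¹ = 1 + U² sinh²(κw) / [4E(U − E)] = 5.622, so T = 0.178.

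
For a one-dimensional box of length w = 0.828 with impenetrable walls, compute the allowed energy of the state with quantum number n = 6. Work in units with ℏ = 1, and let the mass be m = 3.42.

E = 75.8

Requiring ψ(0) = ψ(w) = 0 quantises k = nπ/w, hence E_n = ℏ²k²/2m = n²π²ℏ²/(2mw²).
E_6 = 6² × π² / (2 × 3.42 × 0.828²) = 75.77.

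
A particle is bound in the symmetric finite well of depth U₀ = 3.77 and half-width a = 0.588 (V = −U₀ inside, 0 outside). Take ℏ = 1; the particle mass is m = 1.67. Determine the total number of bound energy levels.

The dimensionless depth is z₀ = a√(2mU₀)/ℏ = 0.588 × √(12.59) = 2.087.
The even/odd transcendental equations gain one root per π/2 in z₀, giving N = 1 + ⌊2z₀/π⌋ = 1 + ⌊1.328⌋ = 2.

N = 2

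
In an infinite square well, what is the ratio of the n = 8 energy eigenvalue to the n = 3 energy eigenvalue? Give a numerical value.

Since E_n ∝ n², the ratio is (8/3)² = 7.11111.

7.11111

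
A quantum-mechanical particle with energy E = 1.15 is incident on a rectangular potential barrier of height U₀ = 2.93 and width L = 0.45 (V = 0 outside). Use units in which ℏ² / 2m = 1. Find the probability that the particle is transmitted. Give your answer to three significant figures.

E < U₀: inside the barrier ψ ∝ e^{±κx} with κ = √(2m(U₀ − E))/ℏ = 1.334.
κL = 0.6004, sinh(κL) = 0.6371.
The exact tunnelling result is T⁻¹ = 1 + U₀² sinh²(κL) / [4E(U₀ − E)] = 1.426, so T = 0.701.

T = 0.701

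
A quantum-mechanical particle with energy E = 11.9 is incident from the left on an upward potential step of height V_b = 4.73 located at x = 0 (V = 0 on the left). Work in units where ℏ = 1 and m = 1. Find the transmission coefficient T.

On each side the TISE gives plane waves with k = √(2m(E − V))/ℏ: k₁ = √(2·1·11.9) = 4.879, k₂ = √(2·1·7.17) = 3.787.
Continuity of ψ and ψ′ at the step yields the reflection amplitude r = (k₁ − k₂)/(k₁ + k₂) = 0.1260; thus R = |r|² = 0.01587, T = 0.9841.

T = 0.984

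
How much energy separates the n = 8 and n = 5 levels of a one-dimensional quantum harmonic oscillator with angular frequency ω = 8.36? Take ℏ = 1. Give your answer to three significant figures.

E_n = ℏω(n + ½), so ΔE = (8 − 5) ℏω = 3 × 8.36 = 25.08.

ΔE = 25.1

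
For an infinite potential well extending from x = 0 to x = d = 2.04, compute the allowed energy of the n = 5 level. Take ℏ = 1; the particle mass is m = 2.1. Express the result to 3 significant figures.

The infinite-well eigenfunctions ψ_n = √(2/d) sin(nπx/d) vanish at both walls, giving E_n = n²π²ℏ²/(2md²).
E_5 = 5² × π² / (2 × 2.1 × 2.04²) = 14.12.

E = 14.1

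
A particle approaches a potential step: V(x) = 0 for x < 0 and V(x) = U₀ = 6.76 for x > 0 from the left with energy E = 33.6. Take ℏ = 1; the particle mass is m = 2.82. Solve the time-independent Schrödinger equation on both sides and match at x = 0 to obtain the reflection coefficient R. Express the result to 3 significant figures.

R = 0.00315

The wavenumbers are k₁ = √(2mE)/ℏ = 13.77 on the left and k₂ = √(2m(E − U₀))/ℏ = 12.30 on the right.
Matching ψ and ψ′ at x = 0 gives r = (k₁ − k₂)/(k₁ + k₂), so R = r² = 0.003147 and T = 1 − R = 0.9969.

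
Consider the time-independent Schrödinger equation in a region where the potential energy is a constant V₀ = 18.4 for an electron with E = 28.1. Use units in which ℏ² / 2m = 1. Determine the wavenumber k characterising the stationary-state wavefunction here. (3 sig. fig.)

With E > V₀ the solution is oscillatory, ψ ∝ e^{±ikx} with k = √(2m(E − V₀))/ℏ.
k = √(2 × 0.5 × 9.7) = 3.114.

k = 3.11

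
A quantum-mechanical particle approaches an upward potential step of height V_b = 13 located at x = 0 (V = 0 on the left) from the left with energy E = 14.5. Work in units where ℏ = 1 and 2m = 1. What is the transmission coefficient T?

On each side the TISE gives plane waves with k = √(2m(E − V))/ℏ: k₁ = √(2·½·14.5) = 3.808, k₂ = √(2·½·1.5) = 1.225.
Matching ψ and ψ′ at x = 0 gives r = (k₁ − k₂)/(k₁ + k₂), so R = r² = 0.2635 and T = 1 − R = 0.7365.

T = 0.737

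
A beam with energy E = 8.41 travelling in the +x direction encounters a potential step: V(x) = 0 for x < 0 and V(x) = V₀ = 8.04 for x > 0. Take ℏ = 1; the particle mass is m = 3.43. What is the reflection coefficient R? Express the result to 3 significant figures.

R = 0.427

The wavenumbers are k₁ = √(2mE)/ℏ = 7.596 on the left and k₂ = √(2m(E − V₀))/ℏ = 1.593 on the right.
Matching ψ and ψ′ at x = 0 gives r = (k₁ − k₂)/(k₁ + k₂), so R = r² = 0.4267 and T = 1 − R = 0.5733.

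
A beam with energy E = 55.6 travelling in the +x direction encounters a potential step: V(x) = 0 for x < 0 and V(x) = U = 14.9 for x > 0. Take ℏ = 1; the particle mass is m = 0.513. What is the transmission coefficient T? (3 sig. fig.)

T = 0.994

The wavenumbers are k₁ = √(2mE)/ℏ = 7.553 on the left and k₂ = √(2m(E − U))/ℏ = 6.462 on the right.
Continuity of ψ and ψ′ at the step yields the reflection amplitude r = (k₁ − k₂)/(k₁ + k₂) = 0.07783; thus R = |r|² = 0.006058, T = 0.9939.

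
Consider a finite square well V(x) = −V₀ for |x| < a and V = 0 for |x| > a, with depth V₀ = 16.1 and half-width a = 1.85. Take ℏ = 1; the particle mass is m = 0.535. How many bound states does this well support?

Define the well-strength parameter z₀ = (a/ℏ)√(2mV₀) = 1.85 × √(2·0.535·16.1) = 7.679.
The even/odd transcendental equations gain one root per π/2 in z₀, giving N = 1 + ⌊2z₀/π⌋ = 1 + ⌊4.888⌋ = 5.

N = 5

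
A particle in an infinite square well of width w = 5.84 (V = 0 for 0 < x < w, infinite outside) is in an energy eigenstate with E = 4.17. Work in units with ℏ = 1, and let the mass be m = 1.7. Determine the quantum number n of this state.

n = 7

From E_n = n²π²ℏ²/(2mw²) invert to n = √(2mw²E)/(πℏ).
n = (5.84/π) × √(2 × 1.7 × 4.17) = 7.000 → n = 7.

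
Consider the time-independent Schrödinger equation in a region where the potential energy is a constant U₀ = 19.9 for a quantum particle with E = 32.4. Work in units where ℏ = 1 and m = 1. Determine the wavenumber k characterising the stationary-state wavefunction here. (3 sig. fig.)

k = 5.00

With E > U₀ the solution is oscillatory, ψ ∝ e^{±ikx} with k = √(2m(E − U₀))/ℏ.
k = √(2 × 1 × 12.5) = 5.000.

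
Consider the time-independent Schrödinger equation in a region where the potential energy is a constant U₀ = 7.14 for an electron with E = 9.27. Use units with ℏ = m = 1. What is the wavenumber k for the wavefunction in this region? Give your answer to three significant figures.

With E > U₀ the solution is oscillatory, ψ ∝ e^{±ikx} with k = √(2m(E − U₀))/ℏ.
k = √(2 × 1 × 2.13) = 2.064.

k = 2.06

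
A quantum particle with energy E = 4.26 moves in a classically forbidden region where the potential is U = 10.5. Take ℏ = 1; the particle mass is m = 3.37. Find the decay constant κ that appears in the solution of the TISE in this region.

Since E < U the TISE in this region is ψ'' = κ²ψ with κ = √(2m(U − E))/ℏ.
κ = √(2 × 3.37 × 6.24) = 6.485.

κ = 6.49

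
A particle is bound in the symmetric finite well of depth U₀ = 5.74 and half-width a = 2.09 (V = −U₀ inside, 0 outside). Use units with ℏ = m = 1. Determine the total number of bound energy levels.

N = 5

Define the well-strength parameter z₀ = (a/ℏ)√(2mU₀) = 2.09 × √(2·1·5.74) = 7.081.
A new bound state (alternating even/odd) appears each time z₀ passes a multiple of π/2, so N = ⌊2z₀/π⌋ + 1 = ⌊4.508⌋ + 1 = 5.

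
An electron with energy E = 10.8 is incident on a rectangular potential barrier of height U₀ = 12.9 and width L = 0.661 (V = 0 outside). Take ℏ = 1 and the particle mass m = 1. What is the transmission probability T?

T = 0.143

E < U₀: inside the barrier ψ ∝ e^{±κx} with κ = √(2m(U₀ − E))/ℏ = 2.049.
κL = 1.355, sinh(κL) = 1.809.
Matching ψ, ψ′ at both faces gives T = [1 + U₀² sinh²(κL) / (4E(U₀ − E))]⁻¹ = 1/7.001 = 0.143.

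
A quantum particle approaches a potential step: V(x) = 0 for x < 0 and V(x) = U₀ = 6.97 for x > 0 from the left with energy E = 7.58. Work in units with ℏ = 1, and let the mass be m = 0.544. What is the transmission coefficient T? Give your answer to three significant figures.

T = 0.689

The wavenumbers are k₁ = √(2mE)/ℏ = 2.872 on the left and k₂ = √(2m(E − U₀))/ℏ = 0.8147 on the right.
Continuity of ψ and ψ′ at the step yields the reflection amplitude r = (k₁ − k₂)/(k₁ + k₂) = 0.5580; thus R = |r|² = 0.3114, T = 0.6886.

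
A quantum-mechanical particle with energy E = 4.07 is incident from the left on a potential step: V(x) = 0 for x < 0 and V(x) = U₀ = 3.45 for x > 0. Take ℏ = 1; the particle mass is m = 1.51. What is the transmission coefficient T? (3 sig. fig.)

T = 0.808

The wavenumbers are k₁ = √(2mE)/ℏ = 3.506 on the left and k₂ = √(2m(E − U₀))/ℏ = 1.368 on the right.
Matching ψ and ψ′ at x = 0 gives r = (k₁ − k₂)/(k₁ + k₂), so R = r² = 0.1923 and T = 1 − R = 0.8077.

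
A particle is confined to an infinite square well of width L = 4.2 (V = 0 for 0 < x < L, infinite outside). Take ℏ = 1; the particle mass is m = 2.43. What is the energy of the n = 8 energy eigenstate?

E = 7.37

Requiring ψ(0) = ψ(L) = 0 quantises k = nπ/L, hence E_n = ℏ²k²/2m = n²π²ℏ²/(2mL²).
E_8 = 8² × π² / (2 × 2.43 × 4.2²) = 7.368.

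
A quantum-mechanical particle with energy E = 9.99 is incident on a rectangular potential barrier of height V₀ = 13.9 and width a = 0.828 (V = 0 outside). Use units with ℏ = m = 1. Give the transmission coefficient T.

T = 0.0311

E < V₀: inside the barrier ψ ∝ e^{±κx} with κ = √(2m(V₀ − E))/ℏ = 2.796.
κa = 2.315, sinh(κa) = 5.015.
Matching ψ, ψ′ at both faces gives T = [1 + V₀² sinh²(κa) / (4E(V₀ − E))]⁻¹ = 1/32.10 = 0.0311.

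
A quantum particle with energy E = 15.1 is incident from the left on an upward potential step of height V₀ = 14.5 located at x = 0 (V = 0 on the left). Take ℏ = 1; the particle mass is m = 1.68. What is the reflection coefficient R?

R = 0.446

The wavenumbers are k₁ = √(2mE)/ℏ = 7.123 on the left and k₂ = √(2m(E − V₀))/ℏ = 1.420 on the right.
Matching ψ and ψ′ at x = 0 gives r = (k₁ − k₂)/(k₁ + k₂), so R = r² = 0.4457 and T = 1 − R = 0.5543.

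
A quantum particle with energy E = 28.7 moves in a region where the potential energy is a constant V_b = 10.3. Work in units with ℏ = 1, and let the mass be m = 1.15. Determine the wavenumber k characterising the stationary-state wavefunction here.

k = 6.51

With E > V_b the solution is oscillatory, ψ ∝ e^{±ikx} with k = √(2m(E − V_b))/ℏ.
k = √(2 × 1.15 × 18.4) = 6.505.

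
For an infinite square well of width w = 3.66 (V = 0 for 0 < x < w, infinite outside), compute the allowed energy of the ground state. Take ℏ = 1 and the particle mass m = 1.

Requiring ψ(0) = ψ(w) = 0 quantises k = nπ/w, hence E_n = ℏ²k²/2m = n²π²ℏ²/(2mw²).
E_1 = 1² × π² / (2 × 1 × 3.66²) = 0.3684.

E = 0.368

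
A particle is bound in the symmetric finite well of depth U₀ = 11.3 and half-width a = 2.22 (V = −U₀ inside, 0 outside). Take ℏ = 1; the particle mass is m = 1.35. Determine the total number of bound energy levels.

Define the well-strength parameter z₀ = (a/ℏ)√(2mU₀) = 2.22 × √(2·1.35·11.3) = 12.26.
The even/odd transcendental equations gain one root per π/2 in z₀, giving N = 1 + ⌊2z₀/π⌋ = 1 + ⌊7.806⌋ = 8.

N = 8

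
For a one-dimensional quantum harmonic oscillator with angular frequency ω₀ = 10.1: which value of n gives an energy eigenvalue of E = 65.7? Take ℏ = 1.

E_n = ℏω₀(n + ½) ⇒ n = E/(ℏω₀) − ½ = 65.7/10.1 − 0.5 = 6.005 → n = 6.

n = 6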